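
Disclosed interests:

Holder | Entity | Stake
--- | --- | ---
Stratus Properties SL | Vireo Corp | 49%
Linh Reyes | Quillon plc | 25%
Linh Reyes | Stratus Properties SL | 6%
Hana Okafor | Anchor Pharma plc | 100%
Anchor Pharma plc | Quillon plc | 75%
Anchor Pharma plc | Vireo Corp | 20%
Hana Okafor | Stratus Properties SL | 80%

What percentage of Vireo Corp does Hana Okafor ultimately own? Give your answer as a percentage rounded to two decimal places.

Hana reaches Vireo along 2 paths.
Via Anchor: 100% × 20% = 20%.
Via Stratus: 80% × 49% = 39.2%.
Total: 20% + 39.2% = 59.2%.
Rounded: 59.20%.

59.20%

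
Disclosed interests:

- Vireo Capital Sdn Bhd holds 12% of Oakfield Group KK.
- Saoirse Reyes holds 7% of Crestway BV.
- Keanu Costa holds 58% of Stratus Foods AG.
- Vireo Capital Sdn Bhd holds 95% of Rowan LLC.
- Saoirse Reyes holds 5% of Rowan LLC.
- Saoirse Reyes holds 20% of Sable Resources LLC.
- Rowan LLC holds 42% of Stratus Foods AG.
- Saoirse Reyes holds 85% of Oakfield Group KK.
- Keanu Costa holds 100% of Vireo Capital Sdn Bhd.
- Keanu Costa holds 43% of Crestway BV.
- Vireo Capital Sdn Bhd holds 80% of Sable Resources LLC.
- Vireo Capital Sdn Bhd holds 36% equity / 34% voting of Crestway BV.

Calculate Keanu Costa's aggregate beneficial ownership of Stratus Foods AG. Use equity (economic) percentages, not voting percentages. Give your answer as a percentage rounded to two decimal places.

97.90%

Keanu reaches Stratus along 2 paths.
Via Vireo → Rowan: 100% × 95% × 42% = 39.9%.
Direct stake: 58% = 58%.
Total: 39.9% + 58% = 97.9%.
Rounded: 97.90%.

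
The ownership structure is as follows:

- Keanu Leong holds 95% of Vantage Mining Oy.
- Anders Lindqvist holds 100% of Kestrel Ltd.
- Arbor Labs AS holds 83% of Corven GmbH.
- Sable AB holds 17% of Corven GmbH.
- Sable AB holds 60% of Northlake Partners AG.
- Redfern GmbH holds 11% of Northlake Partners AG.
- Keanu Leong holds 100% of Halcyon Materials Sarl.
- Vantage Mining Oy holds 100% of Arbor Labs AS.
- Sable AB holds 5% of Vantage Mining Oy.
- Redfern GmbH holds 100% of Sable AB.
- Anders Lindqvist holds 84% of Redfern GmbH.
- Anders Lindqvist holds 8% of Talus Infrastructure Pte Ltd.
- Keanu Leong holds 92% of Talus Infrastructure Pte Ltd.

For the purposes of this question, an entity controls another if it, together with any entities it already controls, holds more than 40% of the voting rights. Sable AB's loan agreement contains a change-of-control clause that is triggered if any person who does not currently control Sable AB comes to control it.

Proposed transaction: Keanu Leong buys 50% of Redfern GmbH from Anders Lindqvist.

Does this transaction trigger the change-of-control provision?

The purchase adds only to Keanu's holdings (Anders's stake shrinks), so Keanu is the only person who could newly come to control Sable.
Keanu holds 100% of Halcyon, so Keanu controls Halcyon.
Keanu holds 95% of Vantage, so Keanu controls Vantage.
Vantage holds 100% of Arbor, so Keanu controls Arbor.
Keanu holds 92% of Talus, so Keanu controls Talus.
Arbor holds 83% of Corven, so Keanu controls Corven.
Neither Keanu nor any entity Keanu controls holds any voting interest in Sable.
So before the transaction, Keanu does not control Sable.
After the purchase, Keanu holds 50% of Redfern directly, and Anders's stake falls to 34%.
Keanu holds 50% of Redfern, so Keanu controls Redfern.
Redfern holds 100% of Sable, so Keanu controls Sable.
Keanu did not control Sable before and does after, so the clause is triggered.

Yes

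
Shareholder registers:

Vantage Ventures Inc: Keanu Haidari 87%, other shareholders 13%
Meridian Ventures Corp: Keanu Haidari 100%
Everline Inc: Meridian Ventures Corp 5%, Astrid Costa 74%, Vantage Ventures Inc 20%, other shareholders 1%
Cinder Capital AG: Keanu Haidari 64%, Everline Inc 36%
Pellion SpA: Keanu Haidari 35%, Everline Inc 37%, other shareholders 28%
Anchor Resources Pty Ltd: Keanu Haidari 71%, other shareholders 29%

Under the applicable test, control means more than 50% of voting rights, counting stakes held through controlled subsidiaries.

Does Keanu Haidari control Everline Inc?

Keanu holds 87% of Vantage, so Keanu controls Vantage.
Keanu holds 100% of Meridian, so Keanu controls Meridian.
Keanu holds 64% of Cinder, so Keanu controls Cinder.
Keanu holds 71% of Anchor, so Keanu controls Anchor.
In Everline, Keanu's side holds only 5% + 20% = 25%, not > 50%.
So Keanu does not control Everline.

No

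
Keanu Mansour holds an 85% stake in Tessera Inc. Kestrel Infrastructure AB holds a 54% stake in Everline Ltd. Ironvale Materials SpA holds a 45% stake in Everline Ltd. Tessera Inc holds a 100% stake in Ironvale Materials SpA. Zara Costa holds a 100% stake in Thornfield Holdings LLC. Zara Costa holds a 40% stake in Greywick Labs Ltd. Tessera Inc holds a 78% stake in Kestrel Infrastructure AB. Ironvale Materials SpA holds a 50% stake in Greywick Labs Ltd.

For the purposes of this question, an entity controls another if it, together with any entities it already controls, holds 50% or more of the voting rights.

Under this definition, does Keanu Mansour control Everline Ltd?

Keanu holds 85% of Tessera, so Keanu controls Tessera.
Tessera holds 78% of Kestrel, so Keanu controls Kestrel.
Tessera holds 100% of Ironvale, so Keanu controls Ironvale.
Kestrel and Ironvale together hold 54% + 45% = 99% of Everline, so Keanu controls Everline.

Yes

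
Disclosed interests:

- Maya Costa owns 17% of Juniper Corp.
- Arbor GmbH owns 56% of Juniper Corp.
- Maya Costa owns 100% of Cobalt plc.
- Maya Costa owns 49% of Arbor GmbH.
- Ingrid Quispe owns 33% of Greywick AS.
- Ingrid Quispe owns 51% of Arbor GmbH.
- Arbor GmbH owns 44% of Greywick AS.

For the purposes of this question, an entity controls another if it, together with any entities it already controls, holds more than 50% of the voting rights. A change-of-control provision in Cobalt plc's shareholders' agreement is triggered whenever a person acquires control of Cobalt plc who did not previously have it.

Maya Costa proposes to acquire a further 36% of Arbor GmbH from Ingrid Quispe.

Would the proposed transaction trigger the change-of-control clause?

No

The purchase adds only to Maya's holdings (Ingrid's stake shrinks), so Maya is the only person who could newly come to control Cobalt.
Maya holds 100% of Cobalt, so Maya controls Cobalt.
So Maya already controls Cobalt before the transaction.
After the purchase, Maya's direct stake in Arbor rises to 49% + 36% = 85%, and Ingrid's stake falls to 15%.
Maya controlled Cobalt already, so this is not a new person acquiring control; every other person's position is unchanged or reduced.
No new person acquires control, so the clause is not triggered.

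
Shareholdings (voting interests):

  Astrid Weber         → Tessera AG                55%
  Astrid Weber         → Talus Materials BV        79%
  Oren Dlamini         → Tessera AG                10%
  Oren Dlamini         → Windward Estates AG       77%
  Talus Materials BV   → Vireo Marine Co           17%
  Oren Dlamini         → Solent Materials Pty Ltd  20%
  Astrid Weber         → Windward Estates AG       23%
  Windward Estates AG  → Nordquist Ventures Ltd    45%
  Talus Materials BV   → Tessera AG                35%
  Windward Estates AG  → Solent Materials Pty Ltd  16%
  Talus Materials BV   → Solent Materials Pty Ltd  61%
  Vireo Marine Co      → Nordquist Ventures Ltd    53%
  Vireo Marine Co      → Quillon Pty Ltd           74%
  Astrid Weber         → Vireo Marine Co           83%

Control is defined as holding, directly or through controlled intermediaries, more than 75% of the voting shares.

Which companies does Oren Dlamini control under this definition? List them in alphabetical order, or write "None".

Windward Estates AG

Oren holds 77% of Windward, so Oren controls Windward.
No other company's threshold is met.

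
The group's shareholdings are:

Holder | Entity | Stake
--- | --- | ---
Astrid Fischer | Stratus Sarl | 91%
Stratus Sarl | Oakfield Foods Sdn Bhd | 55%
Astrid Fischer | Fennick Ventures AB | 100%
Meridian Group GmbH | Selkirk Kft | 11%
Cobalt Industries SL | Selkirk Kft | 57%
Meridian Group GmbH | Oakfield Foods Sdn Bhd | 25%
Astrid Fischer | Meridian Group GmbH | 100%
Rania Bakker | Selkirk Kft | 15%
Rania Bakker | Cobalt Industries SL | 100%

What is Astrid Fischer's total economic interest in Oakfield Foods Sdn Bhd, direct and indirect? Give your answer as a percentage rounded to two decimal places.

75.05%

Astrid reaches Oakfield along 2 paths.
Via Stratus: 91% × 55% = 50.05%.
Via Meridian: 100% × 25% = 25%.
Total: 50.05% + 25% = 75.05%.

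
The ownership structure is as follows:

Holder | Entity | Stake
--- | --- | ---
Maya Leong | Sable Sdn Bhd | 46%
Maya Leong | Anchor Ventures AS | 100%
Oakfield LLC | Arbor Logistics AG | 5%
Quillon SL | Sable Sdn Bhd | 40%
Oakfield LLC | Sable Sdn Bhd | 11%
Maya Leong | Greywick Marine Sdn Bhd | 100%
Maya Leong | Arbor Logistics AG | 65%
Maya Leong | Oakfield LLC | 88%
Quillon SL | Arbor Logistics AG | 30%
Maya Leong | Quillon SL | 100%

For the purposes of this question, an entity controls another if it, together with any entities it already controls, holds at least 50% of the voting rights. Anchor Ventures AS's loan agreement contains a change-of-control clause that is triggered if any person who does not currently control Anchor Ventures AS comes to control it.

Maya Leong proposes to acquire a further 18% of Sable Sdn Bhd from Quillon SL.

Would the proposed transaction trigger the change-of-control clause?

No

The purchase adds only to Maya's holdings (Quillon's stake shrinks), so Maya is the only person who could newly come to control Anchor.
Maya holds 100% of Anchor, so Maya controls Anchor.
So Maya already controls Anchor before the transaction.
After the purchase, Maya's direct stake in Sable rises to 46% + 18% = 64%, and Quillon's stake falls to 22%.
Maya controlled Anchor already, so this is not a new person acquiring control; every other person's position is unchanged or reduced.
No new person acquires control, so the clause is not triggered.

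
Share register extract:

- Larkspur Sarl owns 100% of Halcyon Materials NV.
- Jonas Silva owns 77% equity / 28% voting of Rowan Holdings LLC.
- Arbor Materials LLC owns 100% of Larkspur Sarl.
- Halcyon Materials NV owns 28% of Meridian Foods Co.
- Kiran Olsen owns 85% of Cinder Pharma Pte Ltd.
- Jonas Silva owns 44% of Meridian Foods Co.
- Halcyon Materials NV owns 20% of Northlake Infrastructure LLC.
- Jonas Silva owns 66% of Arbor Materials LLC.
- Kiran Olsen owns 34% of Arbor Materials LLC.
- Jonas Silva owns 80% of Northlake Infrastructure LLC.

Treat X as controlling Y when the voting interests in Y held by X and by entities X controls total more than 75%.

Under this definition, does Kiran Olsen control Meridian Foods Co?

Kiran holds 85% of Cinder, so Kiran controls Cinder.
Neither Kiran nor any entity Kiran controls holds any voting interest in Meridian.
So Kiran does not control Meridian.

No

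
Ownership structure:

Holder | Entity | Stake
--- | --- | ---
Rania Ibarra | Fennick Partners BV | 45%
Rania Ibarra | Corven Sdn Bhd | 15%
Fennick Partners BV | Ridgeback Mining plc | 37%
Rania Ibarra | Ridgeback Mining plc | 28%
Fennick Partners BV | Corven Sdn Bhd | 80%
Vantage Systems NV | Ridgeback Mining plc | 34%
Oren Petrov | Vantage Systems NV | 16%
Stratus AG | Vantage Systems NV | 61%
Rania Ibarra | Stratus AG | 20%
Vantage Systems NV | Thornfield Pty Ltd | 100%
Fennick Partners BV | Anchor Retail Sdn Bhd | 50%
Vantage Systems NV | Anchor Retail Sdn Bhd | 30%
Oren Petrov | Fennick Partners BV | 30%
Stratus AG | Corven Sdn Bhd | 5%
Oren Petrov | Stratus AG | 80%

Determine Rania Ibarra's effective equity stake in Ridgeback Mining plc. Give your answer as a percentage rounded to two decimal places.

Rania reaches Ridgeback along 3 paths.
Via Stratus → Vantage: 20% × 61% × 34% = 4.148%.
Via Fennick: 45% × 37% = 16.65%.
Direct stake: 28% = 28%.
Total: 4.148% + 16.65% + 28% = 48.798%.
Rounded: 48.80%.

48.80%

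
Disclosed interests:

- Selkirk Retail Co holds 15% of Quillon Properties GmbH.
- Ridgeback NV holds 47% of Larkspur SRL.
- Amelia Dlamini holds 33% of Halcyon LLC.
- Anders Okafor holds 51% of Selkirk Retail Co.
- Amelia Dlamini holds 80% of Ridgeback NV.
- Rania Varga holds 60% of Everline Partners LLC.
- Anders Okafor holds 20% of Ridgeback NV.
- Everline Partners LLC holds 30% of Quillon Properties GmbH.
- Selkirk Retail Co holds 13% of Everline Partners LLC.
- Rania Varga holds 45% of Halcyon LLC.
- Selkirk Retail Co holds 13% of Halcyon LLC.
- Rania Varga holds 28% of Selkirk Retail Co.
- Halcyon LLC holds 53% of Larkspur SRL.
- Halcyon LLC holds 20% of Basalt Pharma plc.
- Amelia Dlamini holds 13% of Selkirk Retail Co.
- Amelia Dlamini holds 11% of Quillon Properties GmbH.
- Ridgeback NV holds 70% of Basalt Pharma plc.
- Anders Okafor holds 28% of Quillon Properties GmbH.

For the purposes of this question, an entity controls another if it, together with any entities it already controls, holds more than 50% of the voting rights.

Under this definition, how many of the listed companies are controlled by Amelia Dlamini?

2

Amelia holds 80% of Ridgeback, so Amelia controls Ridgeback.
Ridgeback holds 70% of Basalt, so Amelia controls Basalt.
No other company's threshold is met.
Amelia controls 2 companies.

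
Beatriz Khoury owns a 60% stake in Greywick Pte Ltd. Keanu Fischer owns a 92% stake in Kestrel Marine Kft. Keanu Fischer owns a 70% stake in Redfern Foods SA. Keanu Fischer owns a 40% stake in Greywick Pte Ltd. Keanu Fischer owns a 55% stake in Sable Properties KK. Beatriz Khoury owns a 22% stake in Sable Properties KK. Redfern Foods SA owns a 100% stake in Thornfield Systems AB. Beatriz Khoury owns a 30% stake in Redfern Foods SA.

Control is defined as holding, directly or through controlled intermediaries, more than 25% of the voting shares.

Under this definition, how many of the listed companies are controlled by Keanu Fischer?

Keanu holds 92% of Kestrel, so Keanu controls Kestrel.
Keanu holds 55% of Sable, so Keanu controls Sable.
Keanu holds 70% of Redfern, so Keanu controls Redfern.
Redfern holds 100% of Thornfield, so Keanu controls Thornfield.
Keanu holds 40% of Greywick, so Keanu controls Greywick.
Keanu controls 5 companies.

5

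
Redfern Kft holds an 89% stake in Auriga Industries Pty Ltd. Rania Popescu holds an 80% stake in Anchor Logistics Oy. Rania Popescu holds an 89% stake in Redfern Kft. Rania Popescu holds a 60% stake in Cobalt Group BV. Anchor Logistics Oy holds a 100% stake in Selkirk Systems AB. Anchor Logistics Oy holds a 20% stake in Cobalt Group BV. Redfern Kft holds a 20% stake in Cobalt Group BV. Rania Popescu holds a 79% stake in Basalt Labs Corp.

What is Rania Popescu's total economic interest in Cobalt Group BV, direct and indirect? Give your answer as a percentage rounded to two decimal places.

93.80%

Rania reaches Cobalt along 3 paths.
Direct stake: 60% = 60%.
Via Redfern: 89% × 20% = 17.8%.
Via Anchor: 80% × 20% = 16%.
Total: 60% + 17.8% + 16% = 93.8%.
Rounded: 93.80%.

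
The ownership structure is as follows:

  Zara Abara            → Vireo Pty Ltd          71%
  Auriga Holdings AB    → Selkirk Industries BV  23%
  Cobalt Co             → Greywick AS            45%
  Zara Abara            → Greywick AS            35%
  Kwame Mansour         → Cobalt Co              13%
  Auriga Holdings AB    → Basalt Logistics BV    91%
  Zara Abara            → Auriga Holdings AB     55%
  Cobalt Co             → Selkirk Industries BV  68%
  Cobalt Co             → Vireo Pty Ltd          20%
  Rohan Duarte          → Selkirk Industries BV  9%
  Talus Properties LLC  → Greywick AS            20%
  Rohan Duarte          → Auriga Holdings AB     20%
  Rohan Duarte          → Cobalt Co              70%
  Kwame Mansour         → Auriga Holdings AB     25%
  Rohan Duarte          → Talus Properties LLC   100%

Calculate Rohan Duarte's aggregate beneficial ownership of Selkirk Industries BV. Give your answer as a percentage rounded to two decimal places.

61.20%

Rohan reaches Selkirk along 3 paths.
Via Cobalt: 70% × 68% = 47.6%.
Direct stake: 9% = 9%.
Via Auriga: 20% × 23% = 4.6%.
Total: 47.6% + 9% + 4.6% = 61.2%.
Rounded: 61.20%.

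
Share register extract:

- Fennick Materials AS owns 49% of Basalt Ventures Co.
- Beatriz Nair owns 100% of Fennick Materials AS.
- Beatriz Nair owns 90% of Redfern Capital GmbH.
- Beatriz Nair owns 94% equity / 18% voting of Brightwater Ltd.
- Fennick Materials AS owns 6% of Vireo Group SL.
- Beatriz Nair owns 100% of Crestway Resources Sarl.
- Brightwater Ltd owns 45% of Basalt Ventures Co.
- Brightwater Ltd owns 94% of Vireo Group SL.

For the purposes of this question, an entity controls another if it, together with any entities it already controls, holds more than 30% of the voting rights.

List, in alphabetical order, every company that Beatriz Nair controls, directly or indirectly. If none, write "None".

Beatriz holds 100% of Fennick, so Beatriz controls Fennick.
Beatriz holds 90% of Redfern, so Beatriz controls Redfern.
Beatriz holds 100% of Crestway, so Beatriz controls Crestway.
Fennick holds 49% of Basalt, so Beatriz controls Basalt.
No other company's threshold is met.

Basalt Ventures Co, Crestway Resources Sarl, Fennick Materials AS, Redfern Capital GmbH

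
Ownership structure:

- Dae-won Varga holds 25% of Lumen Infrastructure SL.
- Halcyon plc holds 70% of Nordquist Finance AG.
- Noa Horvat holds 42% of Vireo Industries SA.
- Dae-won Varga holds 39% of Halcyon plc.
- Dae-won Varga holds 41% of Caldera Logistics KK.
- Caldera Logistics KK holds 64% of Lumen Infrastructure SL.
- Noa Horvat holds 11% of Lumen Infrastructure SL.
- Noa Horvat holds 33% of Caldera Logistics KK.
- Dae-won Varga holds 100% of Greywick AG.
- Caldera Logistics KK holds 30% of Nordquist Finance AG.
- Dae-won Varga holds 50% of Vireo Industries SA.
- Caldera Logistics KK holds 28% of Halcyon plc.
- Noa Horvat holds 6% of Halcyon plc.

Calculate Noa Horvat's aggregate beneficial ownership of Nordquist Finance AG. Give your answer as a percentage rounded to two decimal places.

Noa reaches Nordquist along 3 paths.
Via Caldera → Halcyon: 33% × 28% × 70% = 6.468%.
Via Halcyon: 6% × 70% = 4.2%.
Via Caldera: 33% × 30% = 9.9%.
Total: 6.468% + 4.2% + 9.9% = 20.568%.
Rounded: 20.57%.

20.57%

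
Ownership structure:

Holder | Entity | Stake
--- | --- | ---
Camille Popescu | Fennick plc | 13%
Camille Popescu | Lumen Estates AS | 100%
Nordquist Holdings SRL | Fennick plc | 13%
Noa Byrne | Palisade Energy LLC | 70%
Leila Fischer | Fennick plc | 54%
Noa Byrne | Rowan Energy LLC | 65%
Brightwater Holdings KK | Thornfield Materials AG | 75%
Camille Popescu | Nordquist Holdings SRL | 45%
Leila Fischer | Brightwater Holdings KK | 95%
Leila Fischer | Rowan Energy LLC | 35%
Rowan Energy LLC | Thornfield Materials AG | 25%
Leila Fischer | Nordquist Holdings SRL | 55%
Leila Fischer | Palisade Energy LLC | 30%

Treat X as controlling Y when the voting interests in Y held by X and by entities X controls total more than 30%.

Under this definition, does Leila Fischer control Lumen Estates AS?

Leila holds 35% of Rowan, so Leila controls Rowan.
Leila holds 55% of Nordquist, so Leila controls Nordquist.
Leila holds 95% of Brightwater, so Leila controls Brightwater.
Brightwater and Rowan together hold 75% + 25% = 100% of Thornfield, so Leila controls Thornfield.
Leila and Nordquist together hold 54% + 13% = 67% of Fennick, so Leila controls Fennick.
Neither Leila nor any entity Leila controls holds any voting interest in Lumen.
So Leila does not control Lumen.

No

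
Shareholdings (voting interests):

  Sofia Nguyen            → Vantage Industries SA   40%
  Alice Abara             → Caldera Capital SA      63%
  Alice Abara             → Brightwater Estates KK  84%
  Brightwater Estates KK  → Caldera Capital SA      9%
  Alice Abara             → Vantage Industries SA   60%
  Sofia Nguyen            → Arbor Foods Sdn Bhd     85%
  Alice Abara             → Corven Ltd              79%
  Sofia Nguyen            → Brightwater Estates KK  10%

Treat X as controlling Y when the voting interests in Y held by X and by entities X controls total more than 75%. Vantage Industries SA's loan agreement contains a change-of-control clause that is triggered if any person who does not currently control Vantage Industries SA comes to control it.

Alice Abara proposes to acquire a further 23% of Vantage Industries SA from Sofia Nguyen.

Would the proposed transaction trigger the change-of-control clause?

Yes

The purchase adds only to Alice's holdings (Sofia's stake shrinks), so Alice is the only person who could newly come to control Vantage.
Alice holds 84% of Brightwater, so Alice controls Brightwater.
Alice holds 79% of Corven, so Alice controls Corven.
In Vantage, Alice's side holds only 60%, not > 75%.
So before the transaction, Alice does not control Vantage.
After the purchase, Alice's direct stake in Vantage rises to 60% + 23% = 83%, and Sofia's stake falls to 17%.
Alice holds 83% of Vantage, so Alice controls Vantage.
Alice did not control Vantage before and does after, so the clause is triggered.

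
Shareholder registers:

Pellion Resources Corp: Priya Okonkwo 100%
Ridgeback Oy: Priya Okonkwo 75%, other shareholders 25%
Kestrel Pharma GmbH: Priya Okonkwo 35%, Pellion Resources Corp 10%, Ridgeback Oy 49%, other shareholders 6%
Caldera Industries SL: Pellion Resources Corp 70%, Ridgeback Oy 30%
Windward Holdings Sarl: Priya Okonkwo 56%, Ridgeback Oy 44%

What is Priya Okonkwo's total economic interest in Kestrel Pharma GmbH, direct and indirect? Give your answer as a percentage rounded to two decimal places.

Priya reaches Kestrel along 3 paths.
Direct stake: 35% = 35%.
Via Pellion: 100% × 10% = 10%.
Via Ridgeback: 75% × 49% = 36.75%.
Total: 35% + 10% + 36.75% = 81.75%.

81.75%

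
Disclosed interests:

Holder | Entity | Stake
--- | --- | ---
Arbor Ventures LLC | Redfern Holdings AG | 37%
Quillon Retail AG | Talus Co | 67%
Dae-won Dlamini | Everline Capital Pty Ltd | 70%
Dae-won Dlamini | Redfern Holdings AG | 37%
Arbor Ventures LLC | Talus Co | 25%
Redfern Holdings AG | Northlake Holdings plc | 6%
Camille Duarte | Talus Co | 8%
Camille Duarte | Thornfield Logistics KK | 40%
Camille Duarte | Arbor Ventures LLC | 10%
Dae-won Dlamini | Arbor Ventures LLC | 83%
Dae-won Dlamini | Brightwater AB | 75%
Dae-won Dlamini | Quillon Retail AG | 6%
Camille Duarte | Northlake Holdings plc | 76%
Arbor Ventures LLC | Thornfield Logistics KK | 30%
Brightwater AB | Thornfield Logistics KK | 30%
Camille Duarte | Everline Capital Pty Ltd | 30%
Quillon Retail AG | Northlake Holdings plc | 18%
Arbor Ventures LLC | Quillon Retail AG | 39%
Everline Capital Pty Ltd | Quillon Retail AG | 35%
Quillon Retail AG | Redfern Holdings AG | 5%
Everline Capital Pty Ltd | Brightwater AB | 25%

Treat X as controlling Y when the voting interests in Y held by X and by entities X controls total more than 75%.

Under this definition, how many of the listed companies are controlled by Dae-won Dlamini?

1

Dae-won holds 83% of Arbor, so Dae-won controls Arbor.
No other company's threshold is met.
Dae-won controls 1 company.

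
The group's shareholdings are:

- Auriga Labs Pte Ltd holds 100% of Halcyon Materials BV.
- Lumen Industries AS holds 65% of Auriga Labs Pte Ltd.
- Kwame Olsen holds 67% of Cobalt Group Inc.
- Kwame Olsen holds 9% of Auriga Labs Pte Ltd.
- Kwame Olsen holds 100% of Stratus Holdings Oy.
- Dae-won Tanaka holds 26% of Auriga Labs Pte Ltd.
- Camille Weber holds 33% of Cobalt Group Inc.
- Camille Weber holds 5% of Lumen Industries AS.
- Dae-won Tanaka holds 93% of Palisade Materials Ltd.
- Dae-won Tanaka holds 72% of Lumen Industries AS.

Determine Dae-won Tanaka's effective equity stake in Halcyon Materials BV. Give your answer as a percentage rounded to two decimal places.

72.80%

Dae-won reaches Halcyon along 2 paths.
Via Auriga: 26% × 100% = 26%.
Via Lumen → Auriga: 72% × 65% × 100% = 46.8%.
Total: 26% + 46.8% = 72.8%.
Rounded: 72.80%.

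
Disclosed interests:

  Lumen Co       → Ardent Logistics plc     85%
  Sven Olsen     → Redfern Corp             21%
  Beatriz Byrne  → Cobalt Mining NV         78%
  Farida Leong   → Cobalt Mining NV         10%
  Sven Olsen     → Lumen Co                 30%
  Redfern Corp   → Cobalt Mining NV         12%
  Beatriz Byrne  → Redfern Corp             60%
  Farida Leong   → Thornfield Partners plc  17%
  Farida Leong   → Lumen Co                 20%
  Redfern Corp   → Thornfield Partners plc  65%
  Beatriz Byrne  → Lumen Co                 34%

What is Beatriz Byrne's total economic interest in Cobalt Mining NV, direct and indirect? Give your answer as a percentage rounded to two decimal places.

85.20%

Beatriz reaches Cobalt along 2 paths.
Direct stake: 78% = 78%.
Via Redfern: 60% × 12% = 7.2%.
Total: 78% + 7.2% = 85.2%.
Rounded: 85.20%.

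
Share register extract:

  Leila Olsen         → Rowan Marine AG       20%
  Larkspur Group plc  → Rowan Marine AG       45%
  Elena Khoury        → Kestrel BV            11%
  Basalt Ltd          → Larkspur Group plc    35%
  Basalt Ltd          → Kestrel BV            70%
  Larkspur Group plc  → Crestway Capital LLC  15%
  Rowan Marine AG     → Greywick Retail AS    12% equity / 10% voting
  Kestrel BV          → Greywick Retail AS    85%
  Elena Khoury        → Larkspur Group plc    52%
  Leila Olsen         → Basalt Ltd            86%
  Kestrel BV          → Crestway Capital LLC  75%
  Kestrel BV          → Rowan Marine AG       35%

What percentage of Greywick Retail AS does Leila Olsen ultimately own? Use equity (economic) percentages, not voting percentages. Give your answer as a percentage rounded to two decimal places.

57.72%

Leila reaches Greywick along 4 paths.
Via Basalt → Kestrel → Rowan: 86% × 70% × 35% × 12% = 2.5284%.
Via Rowan: 20% × 12% = 2.4%.
Via Basalt → Larkspur → Rowan: 86% × 35% × 45% × 12% = 1.6254%.
Via Basalt → Kestrel: 86% × 70% × 85% = 51.17%.
Total: 2.5284% + 2.4% + 1.6254% + 51.17% = 57.7238%.
Rounded: 57.72%.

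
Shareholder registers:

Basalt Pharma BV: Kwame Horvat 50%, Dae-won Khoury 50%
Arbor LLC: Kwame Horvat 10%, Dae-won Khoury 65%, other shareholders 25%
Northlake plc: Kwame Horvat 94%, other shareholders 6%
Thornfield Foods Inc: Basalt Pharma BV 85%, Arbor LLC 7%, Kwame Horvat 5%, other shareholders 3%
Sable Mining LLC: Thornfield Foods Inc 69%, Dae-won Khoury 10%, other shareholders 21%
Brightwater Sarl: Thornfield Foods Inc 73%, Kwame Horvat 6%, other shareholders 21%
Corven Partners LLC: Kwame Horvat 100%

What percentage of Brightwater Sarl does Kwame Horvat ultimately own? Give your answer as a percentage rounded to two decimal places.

41.19%

Kwame reaches Brightwater along 4 paths.
Via Basalt → Thornfield: 50% × 85% × 73% = 31.025%.
Via Arbor → Thornfield: 10% × 7% × 73% = 0.511%.
Via Thornfield: 5% × 73% = 3.65%.
Direct stake: 6% = 6%.
Total: 31.025% + 0.511% + 3.65% + 6% = 41.186%.
Rounded: 41.19%.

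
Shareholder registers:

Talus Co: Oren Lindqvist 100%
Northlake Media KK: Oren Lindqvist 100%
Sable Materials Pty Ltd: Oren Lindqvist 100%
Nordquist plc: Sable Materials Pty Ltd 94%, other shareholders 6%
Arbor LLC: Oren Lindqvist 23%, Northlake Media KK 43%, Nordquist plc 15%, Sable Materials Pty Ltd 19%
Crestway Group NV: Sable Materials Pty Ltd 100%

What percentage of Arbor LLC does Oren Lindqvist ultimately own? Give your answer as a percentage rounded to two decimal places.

Oren reaches Arbor along 4 paths.
Direct stake: 23% = 23%.
Via Northlake: 100% × 43% = 43%.
Via Sable → Nordquist: 100% × 94% × 15% = 14.1%.
Via Sable: 100% × 19% = 19%.
Total: 23% + 43% + 14.1% + 19% = 99.1%.
Rounded: 99.10%.

99.10%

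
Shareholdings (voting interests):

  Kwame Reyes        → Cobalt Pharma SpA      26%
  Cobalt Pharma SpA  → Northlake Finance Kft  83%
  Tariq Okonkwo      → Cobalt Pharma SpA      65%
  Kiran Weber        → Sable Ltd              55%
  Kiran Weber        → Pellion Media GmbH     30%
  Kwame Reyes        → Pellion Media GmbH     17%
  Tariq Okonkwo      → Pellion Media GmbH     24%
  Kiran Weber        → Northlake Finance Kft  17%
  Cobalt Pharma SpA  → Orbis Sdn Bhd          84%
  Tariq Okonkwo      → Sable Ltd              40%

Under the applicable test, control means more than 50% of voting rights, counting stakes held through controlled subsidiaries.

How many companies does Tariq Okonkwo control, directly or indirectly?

Tariq holds 65% of Cobalt, so Tariq controls Cobalt.
Cobalt holds 83% of Northlake, so Tariq controls Northlake.
Cobalt holds 84% of Orbis, so Tariq controls Orbis.
No other company's threshold is met.
Tariq controls 3 companies.

3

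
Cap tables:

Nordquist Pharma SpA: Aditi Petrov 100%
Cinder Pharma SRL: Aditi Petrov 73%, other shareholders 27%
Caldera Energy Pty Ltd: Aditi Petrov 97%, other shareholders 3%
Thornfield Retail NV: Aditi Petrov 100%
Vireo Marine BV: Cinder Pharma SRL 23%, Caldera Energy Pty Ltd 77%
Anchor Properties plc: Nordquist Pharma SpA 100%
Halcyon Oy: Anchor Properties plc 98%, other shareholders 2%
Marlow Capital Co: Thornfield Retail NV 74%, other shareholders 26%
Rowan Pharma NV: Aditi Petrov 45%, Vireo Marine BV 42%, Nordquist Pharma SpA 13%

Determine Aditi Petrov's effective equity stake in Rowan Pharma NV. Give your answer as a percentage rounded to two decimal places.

96.42%

Aditi reaches Rowan along 4 paths.
Direct stake: 45% = 45%.
Via Cinder → Vireo: 73% × 23% × 42% = 7.0518%.
Via Caldera → Vireo: 97% × 77% × 42% = 31.3698%.
Via Nordquist: 100% × 13% = 13%.
Total: 45% + 7.0518% + 31.3698% + 13% = 96.4216%.
Rounded: 96.42%.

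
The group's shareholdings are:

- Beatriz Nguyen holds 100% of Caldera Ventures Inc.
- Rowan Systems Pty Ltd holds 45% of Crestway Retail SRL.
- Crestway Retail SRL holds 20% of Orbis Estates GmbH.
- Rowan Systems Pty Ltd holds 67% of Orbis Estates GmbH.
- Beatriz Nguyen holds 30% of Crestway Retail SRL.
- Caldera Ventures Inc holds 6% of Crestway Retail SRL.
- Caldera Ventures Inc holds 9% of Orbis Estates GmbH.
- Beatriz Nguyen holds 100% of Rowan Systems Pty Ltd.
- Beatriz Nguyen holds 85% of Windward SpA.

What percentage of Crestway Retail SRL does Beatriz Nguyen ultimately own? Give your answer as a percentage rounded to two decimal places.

Beatriz reaches Crestway along 3 paths.
Direct stake: 30% = 30%.
Via Caldera: 100% × 6% = 6%.
Via Rowan: 100% × 45% = 45%.
Total: 30% + 6% + 45% = 81%.
Rounded: 81.00%.

81.00%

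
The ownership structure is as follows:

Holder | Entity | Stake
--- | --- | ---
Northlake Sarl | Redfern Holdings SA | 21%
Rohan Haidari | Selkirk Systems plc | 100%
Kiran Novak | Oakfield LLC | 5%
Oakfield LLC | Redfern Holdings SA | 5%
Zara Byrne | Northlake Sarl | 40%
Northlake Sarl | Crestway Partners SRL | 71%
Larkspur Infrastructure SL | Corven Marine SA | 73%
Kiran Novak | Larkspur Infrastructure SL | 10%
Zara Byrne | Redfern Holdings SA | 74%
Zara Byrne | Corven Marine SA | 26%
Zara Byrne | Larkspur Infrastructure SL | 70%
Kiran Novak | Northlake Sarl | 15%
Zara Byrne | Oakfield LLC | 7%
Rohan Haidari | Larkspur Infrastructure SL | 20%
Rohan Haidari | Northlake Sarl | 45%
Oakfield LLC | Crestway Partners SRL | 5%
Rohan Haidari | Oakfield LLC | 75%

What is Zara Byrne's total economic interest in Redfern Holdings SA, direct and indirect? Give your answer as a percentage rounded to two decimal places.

82.75%

Zara reaches Redfern along 3 paths.
Via Oakfield: 7% × 5% = 0.35%.
Direct stake: 74% = 74%.
Via Northlake: 40% × 21% = 8.4%.
Total: 0.35% + 74% + 8.4% = 82.75%.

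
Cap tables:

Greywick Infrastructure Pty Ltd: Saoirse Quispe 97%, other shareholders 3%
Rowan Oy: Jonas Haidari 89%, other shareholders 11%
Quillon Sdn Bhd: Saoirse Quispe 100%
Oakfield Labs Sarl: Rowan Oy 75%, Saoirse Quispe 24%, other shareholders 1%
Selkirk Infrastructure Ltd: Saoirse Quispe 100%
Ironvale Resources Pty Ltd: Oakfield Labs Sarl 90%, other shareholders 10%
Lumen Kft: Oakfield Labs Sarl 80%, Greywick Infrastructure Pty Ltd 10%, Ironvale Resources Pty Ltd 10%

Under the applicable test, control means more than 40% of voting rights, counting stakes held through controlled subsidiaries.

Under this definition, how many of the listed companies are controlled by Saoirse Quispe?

Saoirse holds 97% of Greywick, so Saoirse controls Greywick.
Saoirse holds 100% of Quillon, so Saoirse controls Quillon.
Saoirse holds 100% of Selkirk, so Saoirse controls Selkirk.
No other company's threshold is met.
Saoirse controls 3 companies.

3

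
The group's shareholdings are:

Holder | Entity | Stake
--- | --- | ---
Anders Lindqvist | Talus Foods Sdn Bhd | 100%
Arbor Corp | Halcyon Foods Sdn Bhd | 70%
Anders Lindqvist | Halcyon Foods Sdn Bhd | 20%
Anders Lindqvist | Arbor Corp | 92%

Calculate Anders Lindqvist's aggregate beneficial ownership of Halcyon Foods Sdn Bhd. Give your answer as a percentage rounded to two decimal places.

84.40%

Anders reaches Halcyon along 2 paths.
Direct stake: 20% = 20%.
Via Arbor: 92% × 70% = 64.4%.
Total: 20% + 64.4% = 84.4%.
Rounded: 84.40%.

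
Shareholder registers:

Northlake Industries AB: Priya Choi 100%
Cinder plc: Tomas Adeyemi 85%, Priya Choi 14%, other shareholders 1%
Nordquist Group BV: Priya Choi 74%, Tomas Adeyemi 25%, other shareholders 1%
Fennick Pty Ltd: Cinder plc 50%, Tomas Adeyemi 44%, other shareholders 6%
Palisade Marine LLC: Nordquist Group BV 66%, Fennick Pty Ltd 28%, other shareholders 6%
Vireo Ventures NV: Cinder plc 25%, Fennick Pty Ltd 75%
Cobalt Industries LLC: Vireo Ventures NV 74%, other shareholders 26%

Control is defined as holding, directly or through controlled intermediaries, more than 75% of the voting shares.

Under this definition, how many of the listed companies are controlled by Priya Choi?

1

Priya holds 100% of Northlake, so Priya controls Northlake.
No other company's threshold is met.
Priya controls 1 company.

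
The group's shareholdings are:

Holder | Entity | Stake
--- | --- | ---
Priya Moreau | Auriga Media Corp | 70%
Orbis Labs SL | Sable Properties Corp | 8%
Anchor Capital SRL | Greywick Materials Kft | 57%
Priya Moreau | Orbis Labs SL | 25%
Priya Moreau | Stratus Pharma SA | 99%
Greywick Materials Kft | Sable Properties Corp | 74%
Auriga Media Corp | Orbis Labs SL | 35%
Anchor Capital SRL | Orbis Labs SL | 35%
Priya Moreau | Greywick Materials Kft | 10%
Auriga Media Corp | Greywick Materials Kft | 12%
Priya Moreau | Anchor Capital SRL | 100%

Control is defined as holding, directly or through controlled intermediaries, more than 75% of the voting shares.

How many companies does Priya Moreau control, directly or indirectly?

2

Priya holds 100% of Anchor, so Priya controls Anchor.
Priya holds 99% of Stratus, so Priya controls Stratus.
No other company's threshold is met.
Priya controls 2 companies.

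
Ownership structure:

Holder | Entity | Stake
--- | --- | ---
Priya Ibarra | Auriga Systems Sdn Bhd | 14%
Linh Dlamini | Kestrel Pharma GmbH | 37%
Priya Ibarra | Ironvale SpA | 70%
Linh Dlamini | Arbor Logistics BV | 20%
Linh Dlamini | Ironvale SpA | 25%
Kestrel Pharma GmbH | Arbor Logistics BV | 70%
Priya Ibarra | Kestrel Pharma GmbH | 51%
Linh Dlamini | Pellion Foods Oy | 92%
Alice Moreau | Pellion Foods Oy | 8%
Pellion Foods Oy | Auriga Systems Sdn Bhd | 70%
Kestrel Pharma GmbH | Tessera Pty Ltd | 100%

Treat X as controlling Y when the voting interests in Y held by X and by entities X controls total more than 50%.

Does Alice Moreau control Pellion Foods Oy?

No

Alice's largest direct stake is 8% in Pellion, which does not meet the threshold, so Alice controls no company.
In Pellion, Alice's side holds only 8%, not > 50%.
So Alice does not control Pellion.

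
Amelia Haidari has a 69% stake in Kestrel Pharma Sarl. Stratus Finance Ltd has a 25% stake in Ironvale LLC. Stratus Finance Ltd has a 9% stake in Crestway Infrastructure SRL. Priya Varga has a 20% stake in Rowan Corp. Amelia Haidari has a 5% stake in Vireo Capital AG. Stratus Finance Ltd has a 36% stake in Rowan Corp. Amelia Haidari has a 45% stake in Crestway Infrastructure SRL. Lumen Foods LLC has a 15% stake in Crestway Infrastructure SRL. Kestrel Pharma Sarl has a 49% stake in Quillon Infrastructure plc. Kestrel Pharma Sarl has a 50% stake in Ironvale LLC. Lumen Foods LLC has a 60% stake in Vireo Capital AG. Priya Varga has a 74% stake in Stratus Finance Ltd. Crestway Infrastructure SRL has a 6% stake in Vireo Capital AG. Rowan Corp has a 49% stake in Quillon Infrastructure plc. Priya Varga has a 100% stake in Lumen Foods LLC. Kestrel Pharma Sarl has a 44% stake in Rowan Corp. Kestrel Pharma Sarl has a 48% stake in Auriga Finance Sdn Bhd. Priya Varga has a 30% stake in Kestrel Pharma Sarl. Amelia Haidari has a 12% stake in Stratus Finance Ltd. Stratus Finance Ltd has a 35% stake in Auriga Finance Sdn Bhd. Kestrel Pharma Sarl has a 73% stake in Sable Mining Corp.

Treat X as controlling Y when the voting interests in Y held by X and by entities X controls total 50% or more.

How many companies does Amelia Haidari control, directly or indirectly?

Amelia holds 69% of Kestrel, so Amelia controls Kestrel.
Kestrel holds 73% of Sable, so Amelia controls Sable.
Kestrel holds 50% of Ironvale, so Amelia controls Ironvale.
No other company's threshold is met.
Amelia controls 3 companies.

3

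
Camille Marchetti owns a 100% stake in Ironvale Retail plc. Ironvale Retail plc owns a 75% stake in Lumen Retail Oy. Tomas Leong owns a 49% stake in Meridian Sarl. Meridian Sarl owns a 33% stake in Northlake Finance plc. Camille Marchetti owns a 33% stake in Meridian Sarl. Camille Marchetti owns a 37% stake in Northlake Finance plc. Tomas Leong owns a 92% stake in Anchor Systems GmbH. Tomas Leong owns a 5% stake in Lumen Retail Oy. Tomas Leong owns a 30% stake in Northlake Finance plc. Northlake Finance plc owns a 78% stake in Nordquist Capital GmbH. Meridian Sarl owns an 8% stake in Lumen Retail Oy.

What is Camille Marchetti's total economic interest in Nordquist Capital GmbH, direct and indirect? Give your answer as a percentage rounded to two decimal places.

37.35%

Camille reaches Nordquist along 2 paths.
Via Meridian → Northlake: 33% × 33% × 78% = 8.4942%.
Via Northlake: 37% × 78% = 28.86%.
Total: 8.4942% + 28.86% = 37.3542%.
Rounded: 37.35%.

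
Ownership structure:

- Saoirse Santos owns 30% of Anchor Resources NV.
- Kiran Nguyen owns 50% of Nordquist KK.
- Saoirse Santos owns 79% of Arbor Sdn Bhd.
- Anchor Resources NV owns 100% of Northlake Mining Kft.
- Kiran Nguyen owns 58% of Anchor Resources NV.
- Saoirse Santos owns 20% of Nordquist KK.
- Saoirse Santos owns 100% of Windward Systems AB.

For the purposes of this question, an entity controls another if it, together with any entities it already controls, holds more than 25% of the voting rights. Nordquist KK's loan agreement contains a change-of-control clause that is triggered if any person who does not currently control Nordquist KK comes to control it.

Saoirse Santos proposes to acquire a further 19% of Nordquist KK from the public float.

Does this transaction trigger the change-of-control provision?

Yes

The purchase changes only Saoirse's holdings, so Saoirse is the only person who could newly come to control Nordquist.
Saoirse holds 79% of Arbor, so Saoirse controls Arbor.
Saoirse holds 30% of Anchor, so Saoirse controls Anchor.
Saoirse holds 100% of Windward, so Saoirse controls Windward.
Anchor holds 100% of Northlake, so Saoirse controls Northlake.
In Nordquist, Saoirse's side holds only 20%, not > 25%.
So before the transaction, Saoirse does not control Nordquist.
After the purchase, Saoirse's direct stake in Nordquist rises to 20% + 19% = 39%.
Saoirse holds 39% of Nordquist, so Saoirse controls Nordquist.
Saoirse did not control Nordquist before and does after, so the clause is triggered.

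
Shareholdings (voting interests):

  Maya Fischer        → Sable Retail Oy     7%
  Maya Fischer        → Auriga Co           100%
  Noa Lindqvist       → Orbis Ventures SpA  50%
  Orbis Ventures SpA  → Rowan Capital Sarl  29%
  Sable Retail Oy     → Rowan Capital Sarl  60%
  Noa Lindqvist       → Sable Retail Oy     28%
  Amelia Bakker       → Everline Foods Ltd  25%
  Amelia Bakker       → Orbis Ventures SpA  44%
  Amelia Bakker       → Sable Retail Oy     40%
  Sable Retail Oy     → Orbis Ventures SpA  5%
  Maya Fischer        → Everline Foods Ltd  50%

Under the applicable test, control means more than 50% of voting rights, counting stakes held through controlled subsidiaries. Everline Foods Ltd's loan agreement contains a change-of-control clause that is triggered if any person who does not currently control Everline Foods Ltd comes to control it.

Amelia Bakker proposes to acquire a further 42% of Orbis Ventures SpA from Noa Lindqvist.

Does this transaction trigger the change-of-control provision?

No

The purchase adds only to Amelia's holdings (Noa's stake shrinks), so Amelia is the only person who could newly come to control Everline.
Amelia's largest direct stake is 44% in Orbis, which does not meet the threshold, so Amelia controls no company.
In Everline, Amelia's side holds only 25%, not > 50%.
So before the transaction, Amelia does not control Everline.
After the purchase, Amelia's direct stake in Orbis rises to 44% + 42% = 86%, and Noa's stake falls to 8%.
Amelia holds 86% of Orbis, so Amelia controls Orbis.
After the transaction, Amelia's side holds 25% of Everline, not > 50%, so Amelia still does not control Everline.
No new person acquires control, so the clause is not triggered.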